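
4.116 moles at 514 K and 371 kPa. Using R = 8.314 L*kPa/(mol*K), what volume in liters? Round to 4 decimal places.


PV = nRT, solve for V = nRT / P.
nRT = 4.116 * 8.314 * 514 = 17589.2979
V = 17589.2979 / 371
V = 47.41050647 L, rounded to 4 dp:

47.4105 L


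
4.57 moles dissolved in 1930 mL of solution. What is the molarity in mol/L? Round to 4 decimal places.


Convert volume to liters: V_L = V_mL / 1000.
V_L = 1930 / 1000 = 1.93 L
M = n / V_L = 4.57 / 1.93
M = 2.36787565 mol/L, rounded to 4 dp:

2.3679 mol/L


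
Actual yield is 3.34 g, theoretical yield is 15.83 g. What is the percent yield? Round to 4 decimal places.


% yield = 100 * actual / theoretical
% yield = 100 * 3.34 / 15.83
% yield = 21.09917877 %, rounded to 4 dp:

21.0992 %


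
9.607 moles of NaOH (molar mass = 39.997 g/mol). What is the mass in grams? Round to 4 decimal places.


mass = n * M
mass = 9.607 * 39.997
mass = 384.251179 g, rounded to 4 dp:

384.2512 g


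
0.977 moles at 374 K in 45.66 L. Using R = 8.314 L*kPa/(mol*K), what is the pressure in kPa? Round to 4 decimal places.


PV = nRT, solve for P = nRT / V.
nRT = 0.977 * 8.314 * 374 = 3037.919
P = 3037.919 / 45.66
P = 66.53348664 kPa, rounded to 4 dp:

66.5335 kPa


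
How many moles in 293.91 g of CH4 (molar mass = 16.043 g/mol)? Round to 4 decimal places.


n = mass / M
n = 293.91 / 16.043
n = 18.32013962 mol, rounded to 4 dp:

18.3201 mol


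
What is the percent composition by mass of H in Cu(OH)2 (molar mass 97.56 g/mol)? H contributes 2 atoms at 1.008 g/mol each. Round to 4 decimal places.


pct = 100 * (n_elem * M_elem) / M_total
mass_contribution = 2 * 1.008 = 2.016 g/mol
pct = 100 * 2.016 / 97.56
pct = 2.06642066 %, rounded to 4 dp:

2.0664 %


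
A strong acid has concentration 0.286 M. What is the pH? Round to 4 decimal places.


A strong acid dissociates completely, so [H+] equals the given concentration.
pH = -log10([H+]) = -log10(0.286)
pH = 0.54363397, rounded to 4 dp:

0.5436


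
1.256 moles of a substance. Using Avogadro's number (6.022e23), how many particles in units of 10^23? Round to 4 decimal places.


N = n * NA, then divide by 1e23 for the requested units.
N / 1e23 = n * 6.022
N / 1e23 = 1.256 * 6.022
N / 1e23 = 7.563632, rounded to 4 dp:

7.5636


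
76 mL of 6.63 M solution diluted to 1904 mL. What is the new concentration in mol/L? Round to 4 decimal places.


Dilution: M1*V1 = M2*V2, solve for M2.
M2 = M1*V1 / V2
M2 = 6.63 * 76 / 1904
M2 = 503.88 / 1904
M2 = 0.26464286 mol/L, rounded to 4 dp:

0.2646 mol/L


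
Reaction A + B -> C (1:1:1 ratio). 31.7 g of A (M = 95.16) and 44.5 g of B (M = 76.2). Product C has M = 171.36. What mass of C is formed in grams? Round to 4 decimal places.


Find moles of each reactant; the smaller value is the limiting reagent in a 1:1:1 reaction, so moles_C equals moles of the limiter.
n_A = mass_A / M_A = 31.7 / 95.16 = 0.333123 mol
n_B = mass_B / M_B = 44.5 / 76.2 = 0.58399 mol
Limiting reagent: A (smaller), n_limiting = 0.333123 mol
mass_C = n_limiting * M_C = 0.333123 * 171.36
mass_C = 57.08395728 g, rounded to 4 dp:

57.0840 g


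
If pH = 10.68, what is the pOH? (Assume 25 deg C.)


At 25 deg C, pH + pOH = 14.
pOH = 14 - pH = 14 - 10.68
pOH = 3.32:

3.32


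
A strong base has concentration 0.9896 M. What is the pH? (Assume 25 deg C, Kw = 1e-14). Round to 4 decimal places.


A strong base dissociates completely, so [OH-] equals the given concentration.
pOH = -log10([OH-]) = -log10(0.9896) = 0.00454
pH = 14 - pOH = 14 - 0.00454
pH = 13.99546, rounded to 4 dp:

13.9955


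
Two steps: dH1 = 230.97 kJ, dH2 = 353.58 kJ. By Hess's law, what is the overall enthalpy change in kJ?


Hess's law: enthalpy is a state function, so add the step enthalpies.
dH_total = dH1 + dH2 = 230.97 + (353.58)
dH_total = 584.55 kJ:

584.55 kJ


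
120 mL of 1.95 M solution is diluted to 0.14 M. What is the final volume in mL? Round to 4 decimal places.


Dilution: M1*V1 = M2*V2, solve for V2.
V2 = M1*V1 / M2
V2 = 1.95 * 120 / 0.14
V2 = 234.0 / 0.14
V2 = 1671.42857143 mL, rounded to 4 dp:

1671.4286 mL


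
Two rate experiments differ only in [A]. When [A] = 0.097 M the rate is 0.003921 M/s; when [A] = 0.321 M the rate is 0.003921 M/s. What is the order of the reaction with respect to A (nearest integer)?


Rate is proportional to [A]^n, so rate2/rate1 = ([A]2/[A]1)^n. Take logs to solve for n.
rate2/rate1 = 0.003921 / 0.003921 = 1.0
[A]2/[A]1 = 0.321 / 0.097 = 3.3093
n = ln(1.0) / ln(3.3093) = 0.0
Nearest integer order:

0


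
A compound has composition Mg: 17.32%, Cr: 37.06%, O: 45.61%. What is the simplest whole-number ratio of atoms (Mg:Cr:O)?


Assume 100 g of compound, divide each mass% by atomic mass to get moles, then normalize by the smallest to get a raw atom ratio.
Moles per 100 g: Mg: 17.32/24.305 = 0.7126, Cr: 37.06/51.996 = 0.7127, O: 45.61/15.999 = 2.8508
Raw ratio (divide by min = 0.7126): Mg: 1.0, Cr: 1.0, O: 4.001
Multiply by 1 to clear fractions: Mg: 1.0 ~= 1, Cr: 1.0 ~= 1, O: 4.001 ~= 4
Reduce by GCD to get the simplest whole-number ratio:

1:1:4


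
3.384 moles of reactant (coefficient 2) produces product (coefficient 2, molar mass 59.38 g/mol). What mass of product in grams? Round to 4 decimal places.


Use the coefficient ratio to convert reactant moles to product moles, then multiply by the product's molar mass.
moles_P = moles_R * (coeff_P / coeff_R) = 3.384 * (2/2) = 3.384
mass_P = moles_P * M_P = 3.384 * 59.38
mass_P = 200.94192 g, rounded to 4 dp:

200.9419 g


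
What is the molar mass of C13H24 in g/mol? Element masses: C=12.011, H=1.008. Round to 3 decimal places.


M = sum(count * atomic_mass) over atoms.
M = 13*12.011 + 24*1.008
M = 156.143 + 24.192
M = 180.335 g/mol, rounded to 3 dp:

180.335 g/mol


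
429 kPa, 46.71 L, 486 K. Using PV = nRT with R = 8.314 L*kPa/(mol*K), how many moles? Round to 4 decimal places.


PV = nRT, solve for n = PV / (RT).
PV = 429 * 46.71 = 20038.59
RT = 8.314 * 486 = 4040.604
n = 20038.59 / 4040.604
n = 4.95930559 mol, rounded to 4 dp:

4.9593 mol


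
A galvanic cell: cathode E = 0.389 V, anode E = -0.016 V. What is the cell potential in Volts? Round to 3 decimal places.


Standard cell potential: E_cell = E_cathode - E_anode.
E_cell = 0.389 - (-0.016)
E_cell = 0.405 V, rounded to 3 dp:

0.405 V


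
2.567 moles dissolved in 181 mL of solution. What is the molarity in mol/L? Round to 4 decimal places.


Convert volume to liters: V_L = V_mL / 1000.
V_L = 181 / 1000 = 0.181 L
M = n / V_L = 2.567 / 0.181
M = 14.18232044 mol/L, rounded to 4 dp:

14.1823 mol/L


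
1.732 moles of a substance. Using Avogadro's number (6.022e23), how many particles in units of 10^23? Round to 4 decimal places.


N = n * NA, then divide by 1e23 for the requested units.
N / 1e23 = n * 6.022
N / 1e23 = 1.732 * 6.022
N / 1e23 = 10.430104, rounded to 4 dp:

10.4301


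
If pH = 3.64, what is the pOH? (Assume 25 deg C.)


At 25 deg C, pH + pOH = 14.
pOH = 14 - pH = 14 - 3.64
pOH = 10.36:

10.36


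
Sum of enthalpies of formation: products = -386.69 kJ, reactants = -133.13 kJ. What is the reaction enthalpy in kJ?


dH_rxn = sum(dH_f products) - sum(dH_f reactants)
dH_rxn = -386.69 - (-133.13)
dH_rxn = -253.56 kJ:

-253.56 kJ


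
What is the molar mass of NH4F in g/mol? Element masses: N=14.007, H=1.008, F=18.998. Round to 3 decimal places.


M = sum(count * atomic_mass) over atoms.
M = 1*14.007 + 4*1.008 + 1*18.998
M = 14.007 + 4.032 + 18.998
M = 37.037 g/mol, rounded to 3 dp:

37.037 g/mol


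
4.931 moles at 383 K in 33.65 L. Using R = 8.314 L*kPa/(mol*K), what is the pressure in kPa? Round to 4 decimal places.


PV = nRT, solve for P = nRT / V.
nRT = 4.931 * 8.314 * 383 = 15701.5959
P = 15701.5959 / 33.65
P = 466.61503418 kPa, rounded to 4 dp:

466.6150 kPa


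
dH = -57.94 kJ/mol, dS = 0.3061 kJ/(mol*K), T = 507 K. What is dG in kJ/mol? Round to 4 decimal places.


Gibbs: dG = dH - T*dS (consistent units, dS already in kJ/(mol*K)).
T*dS = 507 * 0.3061 = 155.1927
dG = -57.94 - (155.1927)
dG = -213.1327 kJ/mol, rounded to 4 dp:

-213.1327 kJ/mol


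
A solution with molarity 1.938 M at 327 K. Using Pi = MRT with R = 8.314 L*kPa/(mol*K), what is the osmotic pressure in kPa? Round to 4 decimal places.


Osmotic pressure (van't Hoff): Pi = M*R*T.
RT = 8.314 * 327 = 2718.678
Pi = 1.938 * 2718.678
Pi = 5268.797964 kPa, rounded to 4 dp:

5268.7980 kPa


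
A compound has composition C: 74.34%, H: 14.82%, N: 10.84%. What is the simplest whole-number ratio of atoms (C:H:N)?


Assume 100 g of compound, divide each mass% by atomic mass to get moles, then normalize by the smallest to get a raw atom ratio.
Moles per 100 g: C: 74.34/12.011 = 6.1893, H: 14.82/1.008 = 14.7024, N: 10.84/14.007 = 0.7739
Raw ratio (divide by min = 0.7739): C: 7.998, H: 18.998, N: 1.0
Multiply by 1 to clear fractions: C: 7.998 ~= 8, H: 18.998 ~= 19, N: 1.0 ~= 1
Reduce by GCD to get the simplest whole-number ratio:

8:19:1


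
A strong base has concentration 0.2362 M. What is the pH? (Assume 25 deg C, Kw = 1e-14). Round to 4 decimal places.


A strong base dissociates completely, so [OH-] equals the given concentration.
pOH = -log10([OH-]) = -log10(0.2362) = 0.62672
pH = 14 - pOH = 14 - 0.62672
pH = 13.37328, rounded to 4 dp:

13.3733


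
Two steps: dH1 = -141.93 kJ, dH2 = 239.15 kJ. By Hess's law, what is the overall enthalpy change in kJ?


Hess's law: enthalpy is a state function, so add the step enthalpies.
dH_total = dH1 + dH2 = -141.93 + (239.15)
dH_total = 97.22 kJ:

97.22 kJ


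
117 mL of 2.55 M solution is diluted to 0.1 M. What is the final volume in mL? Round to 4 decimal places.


Dilution: M1*V1 = M2*V2, solve for V2.
V2 = M1*V1 / M2
V2 = 2.55 * 117 / 0.1
V2 = 298.35 / 0.1
V2 = 2983.5 mL, rounded to 4 dp:

2983.5000 mL


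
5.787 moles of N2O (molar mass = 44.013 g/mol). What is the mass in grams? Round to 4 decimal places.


mass = n * M
mass = 5.787 * 44.013
mass = 254.703231 g, rounded to 4 dp:

254.7032 g


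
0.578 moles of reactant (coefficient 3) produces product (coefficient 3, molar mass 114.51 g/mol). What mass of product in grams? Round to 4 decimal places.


Use the coefficient ratio to convert reactant moles to product moles, then multiply by the product's molar mass.
moles_P = moles_R * (coeff_P / coeff_R) = 0.578 * (3/3) = 0.578
mass_P = moles_P * M_P = 0.578 * 114.51
mass_P = 66.18678 g, rounded to 4 dp:

66.1868 g


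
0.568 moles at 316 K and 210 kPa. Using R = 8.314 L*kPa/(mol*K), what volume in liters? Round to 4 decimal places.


PV = nRT, solve for V = nRT / P.
nRT = 0.568 * 8.314 * 316 = 1492.2632
V = 1492.2632 / 210
V = 7.10601524 L, rounded to 4 dp:

7.1060 L


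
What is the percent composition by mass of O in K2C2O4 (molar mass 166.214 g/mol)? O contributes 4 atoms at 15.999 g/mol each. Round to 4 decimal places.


pct = 100 * (n_elem * M_elem) / M_total
mass_contribution = 4 * 15.999 = 63.996 g/mol
pct = 100 * 63.996 / 166.214
pct = 38.5021719 %, rounded to 4 dp:

38.5022 %


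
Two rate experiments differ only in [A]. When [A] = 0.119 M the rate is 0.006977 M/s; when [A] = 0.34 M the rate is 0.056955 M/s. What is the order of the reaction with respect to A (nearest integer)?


Rate is proportional to [A]^n, so rate2/rate1 = ([A]2/[A]1)^n. Take logs to solve for n.
rate2/rate1 = 0.056955 / 0.006977 = 8.1633
[A]2/[A]1 = 0.34 / 0.119 = 2.8571
n = ln(8.1633) / ln(2.8571) = 2.0
Nearest integer order:

2


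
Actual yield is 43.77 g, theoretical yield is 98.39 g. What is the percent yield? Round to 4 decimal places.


% yield = 100 * actual / theoretical
% yield = 100 * 43.77 / 98.39
% yield = 44.48622828 %, rounded to 4 dp:

44.4862 %


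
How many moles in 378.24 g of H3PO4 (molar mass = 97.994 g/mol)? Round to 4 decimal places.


n = mass / M
n = 378.24 / 97.994
n = 3.85982815 mol, rounded to 4 dp:

3.8598 mol


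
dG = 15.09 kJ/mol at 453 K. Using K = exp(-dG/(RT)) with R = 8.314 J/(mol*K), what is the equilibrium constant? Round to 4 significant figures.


dG is in kJ/mol; multiply by 1000 to match R in J/(mol*K).
RT = 8.314 * 453 = 3766.242 J/mol
exponent = -dG*1000 / (RT) = -(15.09*1000) / 3766.242 = -4.00664641
K = exp(-4.00664641)
K = 0.018194309, rounded to 4 significant figures:

0.01819


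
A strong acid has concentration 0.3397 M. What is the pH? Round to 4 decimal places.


A strong acid dissociates completely, so [H+] equals the given concentration.
pH = -log10([H+]) = -log10(0.3397)
pH = 0.46890445, rounded to 4 dp:

0.4689


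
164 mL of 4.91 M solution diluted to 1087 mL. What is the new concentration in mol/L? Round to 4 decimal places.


Dilution: M1*V1 = M2*V2, solve for M2.
M2 = M1*V1 / V2
M2 = 4.91 * 164 / 1087
M2 = 805.24 / 1087
M2 = 0.74079117 mol/L, rounded to 4 dp:

0.7408 mol/L


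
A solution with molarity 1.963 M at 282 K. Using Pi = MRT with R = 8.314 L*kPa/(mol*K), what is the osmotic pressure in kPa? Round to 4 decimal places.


Osmotic pressure (van't Hoff): Pi = M*R*T.
RT = 8.314 * 282 = 2344.548
Pi = 1.963 * 2344.548
Pi = 4602.347724 kPa, rounded to 4 dp:

4602.3477 kPa


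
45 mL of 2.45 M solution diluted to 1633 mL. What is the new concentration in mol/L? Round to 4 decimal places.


Dilution: M1*V1 = M2*V2, solve for M2.
M2 = M1*V1 / V2
M2 = 2.45 * 45 / 1633
M2 = 110.25 / 1633
M2 = 0.06751378 mol/L, rounded to 4 dp:

0.0675 mol/L


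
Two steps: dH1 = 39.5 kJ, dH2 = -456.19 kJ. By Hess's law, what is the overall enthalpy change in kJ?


Hess's law: enthalpy is a state function, so add the step enthalpies.
dH_total = dH1 + dH2 = 39.5 + (-456.19)
dH_total = -416.69 kJ:

-416.69 kJ


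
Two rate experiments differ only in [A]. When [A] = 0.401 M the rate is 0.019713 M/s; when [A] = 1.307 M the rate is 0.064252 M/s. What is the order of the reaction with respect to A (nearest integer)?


Rate is proportional to [A]^n, so rate2/rate1 = ([A]2/[A]1)^n. Take logs to solve for n.
rate2/rate1 = 0.064252 / 0.019713 = 3.2594
[A]2/[A]1 = 1.307 / 0.401 = 3.2594
n = ln(3.2594) / ln(3.2594) = 1.0
Nearest integer order:

1


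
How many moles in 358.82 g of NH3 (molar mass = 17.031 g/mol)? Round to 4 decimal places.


n = mass / M
n = 358.82 / 17.031
n = 21.06863954 mol, rounded to 4 dp:

21.0686 mol


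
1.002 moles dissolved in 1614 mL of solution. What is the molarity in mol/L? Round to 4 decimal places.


Convert volume to liters: V_L = V_mL / 1000.
V_L = 1614 / 1000 = 1.614 L
M = n / V_L = 1.002 / 1.614
M = 0.62081784 mol/L, rounded to 4 dp:

0.6208 mol/L


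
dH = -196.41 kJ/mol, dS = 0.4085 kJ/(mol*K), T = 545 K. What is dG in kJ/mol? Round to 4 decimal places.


Gibbs: dG = dH - T*dS (consistent units, dS already in kJ/(mol*K)).
T*dS = 545 * 0.4085 = 222.6325
dG = -196.41 - (222.6325)
dG = -419.0425 kJ/mol, rounded to 4 dp:

-419.0425 kJ/mol


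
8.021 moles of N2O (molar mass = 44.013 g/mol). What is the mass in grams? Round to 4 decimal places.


mass = n * M
mass = 8.021 * 44.013
mass = 353.028273 g, rounded to 4 dp:

353.0283 g


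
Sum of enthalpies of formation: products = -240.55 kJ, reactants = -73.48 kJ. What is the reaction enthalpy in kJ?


dH_rxn = sum(dH_f products) - sum(dH_f reactants)
dH_rxn = -240.55 - (-73.48)
dH_rxn = -167.07 kJ:

-167.07 kJ


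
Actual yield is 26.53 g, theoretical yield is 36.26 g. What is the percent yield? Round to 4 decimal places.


% yield = 100 * actual / theoretical
% yield = 100 * 26.53 / 36.26
% yield = 73.16602317 %, rounded to 4 dp:

73.1660 %


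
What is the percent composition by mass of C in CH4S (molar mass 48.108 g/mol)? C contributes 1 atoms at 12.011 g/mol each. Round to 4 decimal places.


pct = 100 * (n_elem * M_elem) / M_total
mass_contribution = 1 * 12.011 = 12.011 g/mol
pct = 100 * 12.011 / 48.108
pct = 24.9667415 %, rounded to 4 dp:

24.9667 %


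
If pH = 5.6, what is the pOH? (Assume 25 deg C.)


At 25 deg C, pH + pOH = 14.
pOH = 14 - pH = 14 - 5.6
pOH = 8.4:

8.40


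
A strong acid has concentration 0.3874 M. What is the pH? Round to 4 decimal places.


A strong acid dissociates completely, so [H+] equals the given concentration.
pH = -log10([H+]) = -log10(0.3874)
pH = 0.41184038, rounded to 4 dp:

0.4118


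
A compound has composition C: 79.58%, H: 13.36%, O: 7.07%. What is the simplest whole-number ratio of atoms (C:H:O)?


Assume 100 g of compound, divide each mass% by atomic mass to get moles, then normalize by the smallest to get a raw atom ratio.
Moles per 100 g: C: 79.58/12.011 = 6.6256, H: 13.36/1.008 = 13.254, O: 7.07/15.999 = 0.4419
Raw ratio (divide by min = 0.4419): C: 14.993, H: 29.993, O: 1.0
Multiply by 1 to clear fractions: C: 14.993 ~= 15, H: 29.993 ~= 30, O: 1.0 ~= 1
Reduce by GCD to get the simplest whole-number ratio:

15:30:1


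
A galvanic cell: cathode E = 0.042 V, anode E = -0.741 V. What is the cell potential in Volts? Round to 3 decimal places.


Standard cell potential: E_cell = E_cathode - E_anode.
E_cell = 0.042 - (-0.741)
E_cell = 0.783 V, rounded to 3 dp:

0.783 V


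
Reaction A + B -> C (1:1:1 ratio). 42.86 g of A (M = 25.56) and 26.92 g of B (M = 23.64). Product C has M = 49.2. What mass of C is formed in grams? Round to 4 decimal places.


Find moles of each reactant; the smaller value is the limiting reagent in a 1:1:1 reaction, so moles_C equals moles of the limiter.
n_A = mass_A / M_A = 42.86 / 25.56 = 1.676839 mol
n_B = mass_B / M_B = 26.92 / 23.64 = 1.138748 mol
Limiting reagent: B (smaller), n_limiting = 1.138748 mol
mass_C = n_limiting * M_C = 1.138748 * 49.2
mass_C = 56.0264016 g, rounded to 4 dp:

56.0264 g


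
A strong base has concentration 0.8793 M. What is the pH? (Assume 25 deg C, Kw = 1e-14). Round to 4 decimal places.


A strong base dissociates completely, so [OH-] equals the given concentration.
pOH = -log10([OH-]) = -log10(0.8793) = 0.055863
pH = 14 - pOH = 14 - 0.055863
pH = 13.944137, rounded to 4 dp:

13.9441


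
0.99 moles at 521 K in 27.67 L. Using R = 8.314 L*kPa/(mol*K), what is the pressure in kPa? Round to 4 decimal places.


PV = nRT, solve for P = nRT / V.
nRT = 0.99 * 8.314 * 521 = 4288.2781
P = 4288.2781 / 27.67
P = 154.97933141 kPa, rounded to 4 dp:

154.9793 kPa


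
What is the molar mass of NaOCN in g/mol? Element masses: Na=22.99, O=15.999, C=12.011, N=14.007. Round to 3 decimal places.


M = sum(count * atomic_mass) over atoms.
M = 1*22.99 + 1*15.999 + 1*12.011 + 1*14.007
M = 22.99 + 15.999 + 12.011 + 14.007
M = 65.007 g/mol, rounded to 3 dp:

65.007 g/mol


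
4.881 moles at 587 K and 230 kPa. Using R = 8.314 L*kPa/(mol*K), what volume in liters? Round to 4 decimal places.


PV = nRT, solve for V = nRT / P.
nRT = 4.881 * 8.314 * 587 = 23820.8322
V = 23820.8322 / 230
V = 103.56883565 L, rounded to 4 dp:

103.5688 L


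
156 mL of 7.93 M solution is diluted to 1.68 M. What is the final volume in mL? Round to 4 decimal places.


Dilution: M1*V1 = M2*V2, solve for V2.
V2 = M1*V1 / M2
V2 = 7.93 * 156 / 1.68
V2 = 1237.08 / 1.68
V2 = 736.35714286 mL, rounded to 4 dp:

736.3571 mL


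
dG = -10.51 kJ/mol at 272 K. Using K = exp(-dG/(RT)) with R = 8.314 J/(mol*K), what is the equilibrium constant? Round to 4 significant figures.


dG is in kJ/mol; multiply by 1000 to match R in J/(mol*K).
RT = 8.314 * 272 = 2261.408 J/mol
exponent = -dG*1000 / (RT) = -(-10.51*1000) / 2261.408 = 4.64754701
K = exp(4.64754701)
K = 104.32875, rounded to 4 significant figures:

104.3


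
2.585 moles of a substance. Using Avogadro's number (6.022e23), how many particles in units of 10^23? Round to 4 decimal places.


N = n * NA, then divide by 1e23 for the requested units.
N / 1e23 = n * 6.022
N / 1e23 = 2.585 * 6.022
N / 1e23 = 15.56687, rounded to 4 dp:

15.5669


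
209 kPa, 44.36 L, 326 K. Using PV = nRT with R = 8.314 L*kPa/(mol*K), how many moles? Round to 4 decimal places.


PV = nRT, solve for n = PV / (RT).
PV = 209 * 44.36 = 9271.24
RT = 8.314 * 326 = 2710.364
n = 9271.24 / 2710.364
n = 3.42066232 mol, rounded to 4 dp:

3.4207 mol


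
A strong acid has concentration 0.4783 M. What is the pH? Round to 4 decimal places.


A strong acid dissociates completely, so [H+] equals the given concentration.
pH = -log10([H+]) = -log10(0.4783)
pH = 0.32029962, rounded to 4 dp:

0.3203


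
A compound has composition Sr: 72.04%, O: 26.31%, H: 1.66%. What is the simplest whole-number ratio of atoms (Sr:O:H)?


Assume 100 g of compound, divide each mass% by atomic mass to get moles, then normalize by the smallest to get a raw atom ratio.
Moles per 100 g: Sr: 72.04/87.62 = 0.8222, O: 26.31/15.999 = 1.6445, H: 1.66/1.008 = 1.6468
Raw ratio (divide by min = 0.8222): Sr: 1.0, O: 2.0, H: 2.003
Multiply by 1 to clear fractions: Sr: 1.0 ~= 1, O: 2.0 ~= 2, H: 2.003 ~= 2
Reduce by GCD to get the simplest whole-number ratio:

1:2:2


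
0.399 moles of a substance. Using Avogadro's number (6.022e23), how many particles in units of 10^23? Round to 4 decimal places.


N = n * NA, then divide by 1e23 for the requested units.
N / 1e23 = n * 6.022
N / 1e23 = 0.399 * 6.022
N / 1e23 = 2.402778, rounded to 4 dp:

2.4028


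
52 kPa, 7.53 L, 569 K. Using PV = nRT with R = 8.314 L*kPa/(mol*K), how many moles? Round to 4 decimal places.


PV = nRT, solve for n = PV / (RT).
PV = 52 * 7.53 = 391.56
RT = 8.314 * 569 = 4730.666
n = 391.56 / 4730.666
n = 0.08277059 mol, rounded to 4 dp:

0.0828 mol


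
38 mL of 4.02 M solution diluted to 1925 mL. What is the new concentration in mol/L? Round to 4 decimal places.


Dilution: M1*V1 = M2*V2, solve for M2.
M2 = M1*V1 / V2
M2 = 4.02 * 38 / 1925
M2 = 152.76 / 1925
M2 = 0.07935584 mol/L, rounded to 4 dp:

0.0794 mol/L


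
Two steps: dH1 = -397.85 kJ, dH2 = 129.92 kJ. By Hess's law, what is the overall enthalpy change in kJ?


Hess's law: enthalpy is a state function, so add the step enthalpies.
dH_total = dH1 + dH2 = -397.85 + (129.92)
dH_total = -267.93 kJ:

-267.93 kJ


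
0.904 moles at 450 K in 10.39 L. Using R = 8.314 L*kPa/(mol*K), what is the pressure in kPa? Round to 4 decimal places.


PV = nRT, solve for P = nRT / V.
nRT = 0.904 * 8.314 * 450 = 3382.1352
P = 3382.1352 / 10.39
P = 325.51830606 kPa, rounded to 4 dp:

325.5183 kPa


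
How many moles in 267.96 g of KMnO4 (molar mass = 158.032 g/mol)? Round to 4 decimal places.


n = mass / M
n = 267.96 / 158.032
n = 1.69560595 mol, rounded to 4 dp:

1.6956 mol


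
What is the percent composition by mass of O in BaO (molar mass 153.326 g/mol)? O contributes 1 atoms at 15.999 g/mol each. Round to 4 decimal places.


pct = 100 * (n_elem * M_elem) / M_total
mass_contribution = 1 * 15.999 = 15.999 g/mol
pct = 100 * 15.999 / 153.326
pct = 10.43462948 %, rounded to 4 dp:

10.4346 %


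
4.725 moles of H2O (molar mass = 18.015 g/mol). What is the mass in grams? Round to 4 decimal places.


mass = n * M
mass = 4.725 * 18.015
mass = 85.120875 g, rounded to 4 dp:

85.1209 g


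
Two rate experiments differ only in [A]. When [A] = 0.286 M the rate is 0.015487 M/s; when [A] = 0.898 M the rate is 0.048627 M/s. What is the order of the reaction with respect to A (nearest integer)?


Rate is proportional to [A]^n, so rate2/rate1 = ([A]2/[A]1)^n. Take logs to solve for n.
rate2/rate1 = 0.048627 / 0.015487 = 3.1399
[A]2/[A]1 = 0.898 / 0.286 = 3.1399
n = ln(3.1399) / ln(3.1399) = 1.0
Nearest integer order:

1


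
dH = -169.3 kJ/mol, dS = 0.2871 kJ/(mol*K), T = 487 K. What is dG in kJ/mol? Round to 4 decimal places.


Gibbs: dG = dH - T*dS (consistent units, dS already in kJ/(mol*K)).
T*dS = 487 * 0.2871 = 139.8177
dG = -169.3 - (139.8177)
dG = -309.1177 kJ/mol, rounded to 4 dp:

-309.1177 kJ/mol


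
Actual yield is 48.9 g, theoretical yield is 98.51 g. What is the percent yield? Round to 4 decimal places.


% yield = 100 * actual / theoretical
% yield = 100 * 48.9 / 98.51
% yield = 49.63963049 %, rounded to 4 dp:

49.6396 %


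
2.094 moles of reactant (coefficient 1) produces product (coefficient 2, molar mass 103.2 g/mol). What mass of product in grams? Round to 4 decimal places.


Use the coefficient ratio to convert reactant moles to product moles, then multiply by the product's molar mass.
moles_P = moles_R * (coeff_P / coeff_R) = 2.094 * (2/1) = 4.188
mass_P = moles_P * M_P = 4.188 * 103.2
mass_P = 432.2016 g, rounded to 4 dp:

432.2016 g


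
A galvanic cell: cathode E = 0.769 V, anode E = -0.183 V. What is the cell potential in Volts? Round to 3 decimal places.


Standard cell potential: E_cell = E_cathode - E_anode.
E_cell = 0.769 - (-0.183)
E_cell = 0.952 V, rounded to 3 dp:

0.952 V


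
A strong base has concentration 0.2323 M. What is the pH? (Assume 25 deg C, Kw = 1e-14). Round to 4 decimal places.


A strong base dissociates completely, so [OH-] equals the given concentration.
pOH = -log10([OH-]) = -log10(0.2323) = 0.633951
pH = 14 - pOH = 14 - 0.633951
pH = 13.366049, rounded to 4 dp:

13.3660


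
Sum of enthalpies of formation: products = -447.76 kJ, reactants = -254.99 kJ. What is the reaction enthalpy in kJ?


dH_rxn = sum(dH_f products) - sum(dH_f reactants)
dH_rxn = -447.76 - (-254.99)
dH_rxn = -192.77 kJ:

-192.77 kJ


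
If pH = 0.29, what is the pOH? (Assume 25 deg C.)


At 25 deg C, pH + pOH = 14.
pOH = 14 - pH = 14 - 0.29
pOH = 13.71:

13.71


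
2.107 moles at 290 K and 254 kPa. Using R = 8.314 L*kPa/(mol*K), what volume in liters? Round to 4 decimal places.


PV = nRT, solve for V = nRT / P.
nRT = 2.107 * 8.314 * 290 = 5080.1034
V = 5080.1034 / 254
V = 20.00040709 L, rounded to 4 dp:

20.0004 L


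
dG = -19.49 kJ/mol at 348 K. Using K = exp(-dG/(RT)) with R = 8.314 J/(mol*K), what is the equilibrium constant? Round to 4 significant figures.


dG is in kJ/mol; multiply by 1000 to match R in J/(mol*K).
RT = 8.314 * 348 = 2893.272 J/mol
exponent = -dG*1000 / (RT) = -(-19.49*1000) / 2893.272 = 6.73631791
K = exp(6.73631791)
K = 842.45303, rounded to 4 significant figures:

842.5


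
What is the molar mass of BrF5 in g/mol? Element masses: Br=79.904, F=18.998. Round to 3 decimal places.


M = sum(count * atomic_mass) over atoms.
M = 1*79.904 + 5*18.998
M = 79.904 + 94.99
M = 174.894 g/mol, rounded to 3 dp:

174.894 g/mol


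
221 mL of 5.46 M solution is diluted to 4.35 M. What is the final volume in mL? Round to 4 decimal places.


Dilution: M1*V1 = M2*V2, solve for V2.
V2 = M1*V1 / M2
V2 = 5.46 * 221 / 4.35
V2 = 1206.66 / 4.35
V2 = 277.39310345 mL, rounded to 4 dp:

277.3931 mL


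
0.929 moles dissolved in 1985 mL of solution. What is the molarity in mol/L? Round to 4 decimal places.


Convert volume to liters: V_L = V_mL / 1000.
V_L = 1985 / 1000 = 1.985 L
M = n / V_L = 0.929 / 1.985
M = 0.46801008 mol/L, rounded to 4 dp:

0.4680 mol/L


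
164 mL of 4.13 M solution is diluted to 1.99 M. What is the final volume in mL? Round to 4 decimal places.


Dilution: M1*V1 = M2*V2, solve for V2.
V2 = M1*V1 / M2
V2 = 4.13 * 164 / 1.99
V2 = 677.32 / 1.99
V2 = 340.36180905 mL, rounded to 4 dp:

340.3618 mL


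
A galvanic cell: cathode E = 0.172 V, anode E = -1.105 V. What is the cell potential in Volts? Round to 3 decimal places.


Standard cell potential: E_cell = E_cathode - E_anode.
E_cell = 0.172 - (-1.105)
E_cell = 1.277 V, rounded to 3 dp:

1.277 V


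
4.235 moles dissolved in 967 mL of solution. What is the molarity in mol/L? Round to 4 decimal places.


Convert volume to liters: V_L = V_mL / 1000.
V_L = 967 / 1000 = 0.967 L
M = n / V_L = 4.235 / 0.967
M = 4.3795243 mol/L, rounded to 4 dp:

4.3795 mol/L


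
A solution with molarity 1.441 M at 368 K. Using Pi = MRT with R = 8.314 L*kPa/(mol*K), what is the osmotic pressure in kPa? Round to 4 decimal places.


Osmotic pressure (van't Hoff): Pi = M*R*T.
RT = 8.314 * 368 = 3059.552
Pi = 1.441 * 3059.552
Pi = 4408.814432 kPa, rounded to 4 dp:

4408.8144 kPa


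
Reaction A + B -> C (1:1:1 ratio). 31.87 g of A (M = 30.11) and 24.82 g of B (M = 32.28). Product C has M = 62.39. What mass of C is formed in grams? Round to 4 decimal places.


Find moles of each reactant; the smaller value is the limiting reagent in a 1:1:1 reaction, so moles_C equals moles of the limiter.
n_A = mass_A / M_A = 31.87 / 30.11 = 1.058452 mol
n_B = mass_B / M_B = 24.82 / 32.28 = 0.768897 mol
Limiting reagent: B (smaller), n_limiting = 0.768897 mol
mass_C = n_limiting * M_C = 0.768897 * 62.39
mass_C = 47.97148383 g, rounded to 4 dp:

47.9715 g


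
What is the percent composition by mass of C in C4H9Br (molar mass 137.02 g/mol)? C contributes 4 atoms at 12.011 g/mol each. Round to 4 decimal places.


pct = 100 * (n_elem * M_elem) / M_total
mass_contribution = 4 * 12.011 = 48.044 g/mol
pct = 100 * 48.044 / 137.02
pct = 35.06349438 %, rounded to 4 dp:

35.0635 %


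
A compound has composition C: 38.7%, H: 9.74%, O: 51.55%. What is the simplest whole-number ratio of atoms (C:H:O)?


Assume 100 g of compound, divide each mass% by atomic mass to get moles, then normalize by the smallest to get a raw atom ratio.
Moles per 100 g: C: 38.7/12.011 = 3.222, H: 9.74/1.008 = 9.6627, O: 51.55/15.999 = 3.2221
Raw ratio (divide by min = 3.222): C: 1.0, H: 2.999, O: 1.0
Multiply by 1 to clear fractions: C: 1.0 ~= 1, H: 2.999 ~= 3, O: 1.0 ~= 1
Reduce by GCD to get the simplest whole-number ratio:

1:3:1


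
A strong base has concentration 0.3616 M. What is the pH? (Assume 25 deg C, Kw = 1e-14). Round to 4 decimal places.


A strong base dissociates completely, so [OH-] equals the given concentration.
pOH = -log10([OH-]) = -log10(0.3616) = 0.441772
pH = 14 - pOH = 14 - 0.441772
pH = 13.558228, rounded to 4 dp:

13.5582


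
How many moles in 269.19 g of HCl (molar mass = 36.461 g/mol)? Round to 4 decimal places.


n = mass / M
n = 269.19 / 36.461
n = 7.38295713 mol, rounded to 4 dp:

7.3830 mol


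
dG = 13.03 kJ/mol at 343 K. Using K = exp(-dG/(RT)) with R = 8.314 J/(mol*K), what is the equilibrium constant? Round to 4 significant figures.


dG is in kJ/mol; multiply by 1000 to match R in J/(mol*K).
RT = 8.314 * 343 = 2851.702 J/mol
exponent = -dG*1000 / (RT) = -(13.03*1000) / 2851.702 = -4.56920113
K = exp(-4.56920113)
K = 0.010366238, rounded to 4 significant figures:

0.01037


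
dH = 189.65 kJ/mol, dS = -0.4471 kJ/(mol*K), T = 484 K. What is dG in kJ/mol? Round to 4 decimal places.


Gibbs: dG = dH - T*dS (consistent units, dS already in kJ/(mol*K)).
T*dS = 484 * -0.4471 = -216.3964
dG = 189.65 - (-216.3964)
dG = 406.0464 kJ/mol, rounded to 4 dp:

406.0464 kJ/mol


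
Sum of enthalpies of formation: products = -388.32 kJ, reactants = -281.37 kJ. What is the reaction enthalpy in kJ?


dH_rxn = sum(dH_f products) - sum(dH_f reactants)
dH_rxn = -388.32 - (-281.37)
dH_rxn = -106.95 kJ:

-106.95 kJ


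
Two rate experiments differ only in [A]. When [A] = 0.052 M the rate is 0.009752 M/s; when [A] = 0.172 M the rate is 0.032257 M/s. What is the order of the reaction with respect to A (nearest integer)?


Rate is proportional to [A]^n, so rate2/rate1 = ([A]2/[A]1)^n. Take logs to solve for n.
rate2/rate1 = 0.032257 / 0.009752 = 3.3077
[A]2/[A]1 = 0.172 / 0.052 = 3.3077
n = ln(3.3077) / ln(3.3077) = 1.0
Nearest integer order:

1


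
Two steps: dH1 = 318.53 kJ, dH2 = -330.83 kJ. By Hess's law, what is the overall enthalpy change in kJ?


Hess's law: enthalpy is a state function, so add the step enthalpies.
dH_total = dH1 + dH2 = 318.53 + (-330.83)
dH_total = -12.3 kJ:

-12.30 kJ


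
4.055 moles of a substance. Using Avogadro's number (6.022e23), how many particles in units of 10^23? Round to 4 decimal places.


N = n * NA, then divide by 1e23 for the requested units.
N / 1e23 = n * 6.022
N / 1e23 = 4.055 * 6.022
N / 1e23 = 24.41921, rounded to 4 dp:

24.4192


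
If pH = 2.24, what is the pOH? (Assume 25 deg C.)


At 25 deg C, pH + pOH = 14.
pOH = 14 - pH = 14 - 2.24
pOH = 11.76:

11.76


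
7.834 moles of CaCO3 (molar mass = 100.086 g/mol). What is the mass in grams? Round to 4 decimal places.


mass = n * M
mass = 7.834 * 100.086
mass = 784.073724 g, rounded to 4 dp:

784.0737 g


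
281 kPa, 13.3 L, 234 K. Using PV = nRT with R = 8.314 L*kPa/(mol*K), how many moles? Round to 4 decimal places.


PV = nRT, solve for n = PV / (RT).
PV = 281 * 13.3 = 3737.3
RT = 8.314 * 234 = 1945.476
n = 3737.3 / 1945.476
n = 1.92102087 mol, rounded to 4 dp:

1.9210 mol


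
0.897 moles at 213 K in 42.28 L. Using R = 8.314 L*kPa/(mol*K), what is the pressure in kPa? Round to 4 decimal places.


PV = nRT, solve for P = nRT / V.
nRT = 0.897 * 8.314 * 213 = 1588.4812
P = 1588.4812 / 42.28
P = 37.57051088 kPa, rounded to 4 dp:

37.5705 kPa


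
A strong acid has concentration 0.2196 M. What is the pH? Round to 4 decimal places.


A strong acid dissociates completely, so [H+] equals the given concentration.
pH = -log10([H+]) = -log10(0.2196)
pH = 0.65836766, rounded to 4 dp:

0.6584


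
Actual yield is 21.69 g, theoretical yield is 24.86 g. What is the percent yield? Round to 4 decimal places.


% yield = 100 * actual / theoretical
% yield = 100 * 21.69 / 24.86
% yield = 87.24859212 %, rounded to 4 dp:

87.2486 %


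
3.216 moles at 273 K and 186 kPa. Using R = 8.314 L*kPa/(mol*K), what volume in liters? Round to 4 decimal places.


PV = nRT, solve for V = nRT / P.
nRT = 3.216 * 8.314 * 273 = 7299.426
V = 7299.426 / 186
V = 39.24422581 L, rounded to 4 dp:

39.2442 L


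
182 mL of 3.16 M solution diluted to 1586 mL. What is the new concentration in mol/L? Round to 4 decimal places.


Dilution: M1*V1 = M2*V2, solve for M2.
M2 = M1*V1 / V2
M2 = 3.16 * 182 / 1586
M2 = 575.12 / 1586
M2 = 0.36262295 mol/L, rounded to 4 dp:

0.3626 mol/L


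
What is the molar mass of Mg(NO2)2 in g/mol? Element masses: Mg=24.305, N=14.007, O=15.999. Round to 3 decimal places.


M = sum(count * atomic_mass) over atoms.
M = 1*24.305 + 2*14.007 + 4*15.999
M = 24.305 + 28.014 + 63.996
M = 116.315 g/mol, rounded to 3 dp:

116.315 g/mol


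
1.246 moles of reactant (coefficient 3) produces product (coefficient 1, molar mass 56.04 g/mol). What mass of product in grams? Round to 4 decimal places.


Use the coefficient ratio to convert reactant moles to product moles, then multiply by the product's molar mass.
moles_P = moles_R * (coeff_P / coeff_R) = 1.246 * (1/3) = 0.415333
mass_P = moles_P * M_P = 0.415333 * 56.04
mass_P = 23.27526132 g, rounded to 4 dp:

23.2753 g


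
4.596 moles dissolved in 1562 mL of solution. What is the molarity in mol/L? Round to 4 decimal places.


Convert volume to liters: V_L = V_mL / 1000.
V_L = 1562 / 1000 = 1.562 L
M = n / V_L = 4.596 / 1.562
M = 2.94238156 mol/L, rounded to 4 dp:

2.9424 mol/L


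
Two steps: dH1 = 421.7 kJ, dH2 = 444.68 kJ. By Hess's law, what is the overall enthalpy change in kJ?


Hess's law: enthalpy is a state function, so add the step enthalpies.
dH_total = dH1 + dH2 = 421.7 + (444.68)
dH_total = 866.38 kJ:

866.38 kJ


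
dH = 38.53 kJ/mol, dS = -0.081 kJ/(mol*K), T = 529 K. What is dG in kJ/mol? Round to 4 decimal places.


Gibbs: dG = dH - T*dS (consistent units, dS already in kJ/(mol*K)).
T*dS = 529 * -0.081 = -42.849
dG = 38.53 - (-42.849)
dG = 81.379 kJ/mol, rounded to 4 dp:

81.3790 kJ/mol


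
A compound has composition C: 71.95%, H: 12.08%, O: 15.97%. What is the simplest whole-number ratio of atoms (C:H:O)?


Assume 100 g of compound, divide each mass% by atomic mass to get moles, then normalize by the smallest to get a raw atom ratio.
Moles per 100 g: C: 71.95/12.011 = 5.9903, H: 12.08/1.008 = 11.9841, O: 15.97/15.999 = 0.9982
Raw ratio (divide by min = 0.9982): C: 6.001, H: 12.006, O: 1.0
Multiply by 1 to clear fractions: C: 6.001 ~= 6, H: 12.006 ~= 12, O: 1.0 ~= 1
Reduce by GCD to get the simplest whole-number ratio:

6:12:1


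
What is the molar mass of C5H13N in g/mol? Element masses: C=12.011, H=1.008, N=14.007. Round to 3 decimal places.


M = sum(count * atomic_mass) over atoms.
M = 5*12.011 + 13*1.008 + 1*14.007
M = 60.055 + 13.104 + 14.007
M = 87.166 g/mol, rounded to 3 dp:

87.166 g/mol


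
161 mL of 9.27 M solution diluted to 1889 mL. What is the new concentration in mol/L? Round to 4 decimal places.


Dilution: M1*V1 = M2*V2, solve for M2.
M2 = M1*V1 / V2
M2 = 9.27 * 161 / 1889
M2 = 1492.47 / 1889
M2 = 0.7900847 mol/L, rounded to 4 dp:

0.7901 mol/L


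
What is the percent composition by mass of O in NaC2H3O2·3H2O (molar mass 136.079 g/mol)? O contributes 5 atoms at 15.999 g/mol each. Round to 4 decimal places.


pct = 100 * (n_elem * M_elem) / M_total
mass_contribution = 5 * 15.999 = 79.995 g/mol
pct = 100 * 79.995 / 136.079
pct = 58.78570536 %, rounded to 4 dp:

58.7857 %


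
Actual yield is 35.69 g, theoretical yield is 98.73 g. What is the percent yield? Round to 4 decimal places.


% yield = 100 * actual / theoretical
% yield = 100 * 35.69 / 98.73
% yield = 36.14909349 %, rounded to 4 dp:

36.1491 %


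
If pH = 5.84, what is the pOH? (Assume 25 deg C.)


At 25 deg C, pH + pOH = 14.
pOH = 14 - pH = 14 - 5.84
pOH = 8.16:

8.16


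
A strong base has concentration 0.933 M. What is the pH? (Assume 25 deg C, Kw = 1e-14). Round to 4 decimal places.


A strong base dissociates completely, so [OH-] equals the given concentration.
pOH = -log10([OH-]) = -log10(0.933) = 0.030118
pH = 14 - pOH = 14 - 0.030118
pH = 13.969882, rounded to 4 dp:

13.9699


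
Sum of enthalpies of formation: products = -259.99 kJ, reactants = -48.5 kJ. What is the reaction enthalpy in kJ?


dH_rxn = sum(dH_f products) - sum(dH_f reactants)
dH_rxn = -259.99 - (-48.5)
dH_rxn = -211.49 kJ:

-211.49 kJ


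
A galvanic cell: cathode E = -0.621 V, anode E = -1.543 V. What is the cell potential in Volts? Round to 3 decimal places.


Standard cell potential: E_cell = E_cathode - E_anode.
E_cell = -0.621 - (-1.543)
E_cell = 0.922 V, rounded to 3 dp:

0.922 V


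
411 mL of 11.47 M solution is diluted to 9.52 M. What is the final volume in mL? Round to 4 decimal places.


Dilution: M1*V1 = M2*V2, solve for V2.
V2 = M1*V1 / M2
V2 = 11.47 * 411 / 9.52
V2 = 4714.17 / 9.52
V2 = 495.18592437 mL, rounded to 4 dp:

495.1859 mL


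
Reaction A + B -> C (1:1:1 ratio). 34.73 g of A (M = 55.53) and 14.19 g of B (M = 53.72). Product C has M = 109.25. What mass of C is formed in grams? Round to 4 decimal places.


Find moles of each reactant; the smaller value is the limiting reagent in a 1:1:1 reaction, so moles_C equals moles of the limiter.
n_A = mass_A / M_A = 34.73 / 55.53 = 0.625428 mol
n_B = mass_B / M_B = 14.19 / 53.72 = 0.264147 mol
Limiting reagent: B (smaller), n_limiting = 0.264147 mol
mass_C = n_limiting * M_C = 0.264147 * 109.25
mass_C = 28.85805975 g, rounded to 4 dp:

28.8581 g


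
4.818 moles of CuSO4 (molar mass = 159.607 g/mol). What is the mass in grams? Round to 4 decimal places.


mass = n * M
mass = 4.818 * 159.607
mass = 768.986526 g, rounded to 4 dp:

768.9865 g


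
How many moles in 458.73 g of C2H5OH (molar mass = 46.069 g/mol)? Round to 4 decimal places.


n = mass / M
n = 458.73 / 46.069
n = 9.95745512 mol, rounded to 4 dp:

9.9575 mol


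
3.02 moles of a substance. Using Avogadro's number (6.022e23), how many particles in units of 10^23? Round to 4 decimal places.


N = n * NA, then divide by 1e23 for the requested units.
N / 1e23 = n * 6.022
N / 1e23 = 3.02 * 6.022
N / 1e23 = 18.18644, rounded to 4 dp:

18.1864


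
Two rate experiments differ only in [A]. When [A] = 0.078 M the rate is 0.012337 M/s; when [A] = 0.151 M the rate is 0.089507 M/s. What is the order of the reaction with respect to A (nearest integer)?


Rate is proportional to [A]^n, so rate2/rate1 = ([A]2/[A]1)^n. Take logs to solve for n.
rate2/rate1 = 0.089507 / 0.012337 = 7.2552
[A]2/[A]1 = 0.151 / 0.078 = 1.9359
n = ln(7.2552) / ln(1.9359) = 3.0
Nearest integer order:

3
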